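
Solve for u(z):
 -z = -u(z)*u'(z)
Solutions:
 u(z) = -sqrt(C1 + z^2)
 u(z) = sqrt(C1 + z^2)


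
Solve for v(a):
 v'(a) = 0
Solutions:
 v(a) = C1


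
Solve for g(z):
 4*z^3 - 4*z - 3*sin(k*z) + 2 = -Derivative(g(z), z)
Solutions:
 g(z) = C1 - z^4 + 2*z^2 - 2*z - 3*cos(k*z)/k


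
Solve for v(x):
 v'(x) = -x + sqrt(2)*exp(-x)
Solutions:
 v(x) = C1 - x^2/2 - sqrt(2)*exp(-x)


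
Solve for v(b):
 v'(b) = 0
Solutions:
 v(b) = C1


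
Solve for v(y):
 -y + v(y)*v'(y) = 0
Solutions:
 v(y) = -sqrt(C1 + y^2)
 v(y) = sqrt(C1 + y^2)


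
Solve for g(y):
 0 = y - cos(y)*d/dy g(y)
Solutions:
 g(y) = C1 + Integral(y/cos(y), y)


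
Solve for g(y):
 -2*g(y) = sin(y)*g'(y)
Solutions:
 g(y) = C1*(cos(y) + 1)/(cos(y) - 1)


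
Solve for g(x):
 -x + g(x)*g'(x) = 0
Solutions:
 g(x) = -sqrt(C1 + x^2)
 g(x) = sqrt(C1 + x^2)


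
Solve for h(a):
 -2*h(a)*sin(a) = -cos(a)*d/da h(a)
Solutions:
 h(a) = C1/cos(a)^2


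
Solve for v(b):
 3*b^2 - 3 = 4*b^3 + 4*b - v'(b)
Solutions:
 v(b) = C1 + b^4 - b^3 + 2*b^2 + 3*b


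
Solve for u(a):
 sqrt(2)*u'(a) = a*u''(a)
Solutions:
 u(a) = C1 + C2*a^(1 + sqrt(2))


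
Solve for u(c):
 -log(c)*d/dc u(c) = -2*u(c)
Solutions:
 u(c) = C1*exp(2*li(c))


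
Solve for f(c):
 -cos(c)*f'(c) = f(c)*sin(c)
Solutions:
 f(c) = C1*cos(c)


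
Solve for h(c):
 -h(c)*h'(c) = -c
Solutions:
 h(c) = -sqrt(C1 + c^2)
 h(c) = sqrt(C1 + c^2)


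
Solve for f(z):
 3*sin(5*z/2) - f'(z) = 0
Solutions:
 f(z) = C1 - 6*cos(5*z/2)/5


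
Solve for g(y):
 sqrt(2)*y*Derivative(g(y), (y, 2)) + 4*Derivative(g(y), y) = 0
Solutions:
 g(y) = C1 + C2*y^(1 - 2*sqrt(2))


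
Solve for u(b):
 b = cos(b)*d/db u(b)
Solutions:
 u(b) = C1 + Integral(b/cos(b), b)


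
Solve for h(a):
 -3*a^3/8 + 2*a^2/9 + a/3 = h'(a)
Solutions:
 h(a) = C1 - 3*a^4/32 + 2*a^3/27 + a^2/6


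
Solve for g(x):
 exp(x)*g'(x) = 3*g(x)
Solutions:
 g(x) = C1*exp(-3*exp(-x))


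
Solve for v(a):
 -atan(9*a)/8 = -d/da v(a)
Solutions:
 v(a) = C1 + a*atan(9*a)/8 - log(81*a^2 + 1)/144


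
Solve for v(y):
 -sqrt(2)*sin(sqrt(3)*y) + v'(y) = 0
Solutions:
 v(y) = C1 - sqrt(6)*cos(sqrt(3)*y)/3


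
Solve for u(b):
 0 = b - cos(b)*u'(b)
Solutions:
 u(b) = C1 + Integral(b/cos(b), b)


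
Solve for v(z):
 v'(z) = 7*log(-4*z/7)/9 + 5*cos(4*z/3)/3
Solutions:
 v(z) = C1 + 7*z*log(-z)/9 - 7*z*log(7)/9 - 7*z/9 + 14*z*log(2)/9 + 5*sin(4*z/3)/4


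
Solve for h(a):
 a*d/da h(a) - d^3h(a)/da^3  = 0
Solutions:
 h(a) = C1 + Integral(C2*airyai(a) + C3*airybi(a), a)


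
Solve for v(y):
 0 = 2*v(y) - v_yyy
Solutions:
 v(y) = C3*exp(2^(1/3)*y) + (C1*sin(2^(1/3)*sqrt(3)*y/2) + C2*cos(2^(1/3)*sqrt(3)*y/2))*exp(-2^(1/3)*y/2)


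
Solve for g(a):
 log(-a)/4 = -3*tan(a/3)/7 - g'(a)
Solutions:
 g(a) = C1 - a*log(-a)/4 + a/4 + 9*log(cos(a/3))/7


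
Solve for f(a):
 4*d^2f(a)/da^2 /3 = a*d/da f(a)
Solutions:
 f(a) = C1 + C2*erfi(sqrt(6)*a/4)


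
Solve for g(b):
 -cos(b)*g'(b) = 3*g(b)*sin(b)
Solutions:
 g(b) = C1*cos(b)^3


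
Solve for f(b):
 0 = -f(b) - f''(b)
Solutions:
 f(b) = C1*sin(b) + C2*cos(b)


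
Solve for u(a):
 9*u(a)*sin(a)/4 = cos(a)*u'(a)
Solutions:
 u(a) = C1/cos(a)^(9/4)


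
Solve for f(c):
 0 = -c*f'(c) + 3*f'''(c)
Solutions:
 f(c) = C1 + Integral(C2*airyai(3^(2/3)*c/3) + C3*airybi(3^(2/3)*c/3), c)


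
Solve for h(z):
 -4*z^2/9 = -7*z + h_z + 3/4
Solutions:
 h(z) = C1 - 4*z^3/27 + 7*z^2/2 - 3*z/4


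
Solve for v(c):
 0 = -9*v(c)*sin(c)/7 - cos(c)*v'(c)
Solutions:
 v(c) = C1*cos(c)^(9/7)


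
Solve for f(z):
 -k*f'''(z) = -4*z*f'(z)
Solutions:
 f(z) = C1 + Integral(C2*airyai(2^(2/3)*z*(1/k)^(1/3)) + C3*airybi(2^(2/3)*z*(1/k)^(1/3)), z)


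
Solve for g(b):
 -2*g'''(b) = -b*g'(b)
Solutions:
 g(b) = C1 + Integral(C2*airyai(2^(2/3)*b/2) + C3*airybi(2^(2/3)*b/2), b)


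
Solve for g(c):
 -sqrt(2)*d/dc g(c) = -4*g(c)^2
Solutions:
 g(c) = -1/(C1 + 2*sqrt(2)*c)


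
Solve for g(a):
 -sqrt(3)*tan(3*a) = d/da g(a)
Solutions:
 g(a) = C1 + sqrt(3)*log(cos(3*a))/3


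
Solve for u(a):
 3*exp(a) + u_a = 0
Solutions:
 u(a) = C1 - 3*exp(a)


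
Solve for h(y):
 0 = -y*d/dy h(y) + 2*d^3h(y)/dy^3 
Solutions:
 h(y) = C1 + Integral(C2*airyai(2^(2/3)*y/2) + C3*airybi(2^(2/3)*y/2), y)


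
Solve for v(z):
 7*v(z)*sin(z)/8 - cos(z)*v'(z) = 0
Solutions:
 v(z) = C1/cos(z)^(7/8)


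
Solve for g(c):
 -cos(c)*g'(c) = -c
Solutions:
 g(c) = C1 + Integral(c/cos(c), c)


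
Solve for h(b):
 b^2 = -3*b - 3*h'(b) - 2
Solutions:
 h(b) = C1 - b^3/9 - b^2/2 - 2*b/3


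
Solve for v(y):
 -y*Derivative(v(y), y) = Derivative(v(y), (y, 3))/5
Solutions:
 v(y) = C1 + Integral(C2*airyai(-5^(1/3)*y) + C3*airybi(-5^(1/3)*y), y)


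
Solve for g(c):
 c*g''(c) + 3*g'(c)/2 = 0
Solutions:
 g(c) = C1 + C2/sqrt(c)


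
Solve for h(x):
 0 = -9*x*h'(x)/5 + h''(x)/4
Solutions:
 h(x) = C1 + C2*erfi(3*sqrt(10)*x/5)


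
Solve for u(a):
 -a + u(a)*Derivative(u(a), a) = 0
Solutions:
 u(a) = -sqrt(C1 + a^2)
 u(a) = sqrt(C1 + a^2)


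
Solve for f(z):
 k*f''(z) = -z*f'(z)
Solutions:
 f(z) = C1 + C2*sqrt(k)*erf(sqrt(2)*z*sqrt(1/k)/2)


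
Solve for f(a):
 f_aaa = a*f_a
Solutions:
 f(a) = C1 + Integral(C2*airyai(a) + C3*airybi(a), a)


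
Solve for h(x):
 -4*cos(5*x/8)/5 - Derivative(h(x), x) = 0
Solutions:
 h(x) = C1 - 32*sin(5*x/8)/25


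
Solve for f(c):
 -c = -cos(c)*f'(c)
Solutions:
 f(c) = C1 + Integral(c/cos(c), c)


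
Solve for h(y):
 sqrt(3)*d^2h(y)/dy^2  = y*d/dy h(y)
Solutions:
 h(y) = C1 + C2*erfi(sqrt(2)*3^(3/4)*y/6)


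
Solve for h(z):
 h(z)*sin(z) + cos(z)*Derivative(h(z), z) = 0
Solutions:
 h(z) = C1*cos(z)


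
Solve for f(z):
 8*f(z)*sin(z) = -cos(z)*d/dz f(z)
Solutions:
 f(z) = C1*cos(z)^8


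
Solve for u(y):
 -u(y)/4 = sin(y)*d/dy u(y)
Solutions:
 u(y) = C1*(cos(y) + 1)^(1/8)/(cos(y) - 1)^(1/8)


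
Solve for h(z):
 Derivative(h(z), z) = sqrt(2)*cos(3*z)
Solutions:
 h(z) = C1 + sqrt(2)*sin(3*z)/3


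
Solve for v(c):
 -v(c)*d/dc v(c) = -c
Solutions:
 v(c) = -sqrt(C1 + c^2)
 v(c) = sqrt(C1 + c^2)


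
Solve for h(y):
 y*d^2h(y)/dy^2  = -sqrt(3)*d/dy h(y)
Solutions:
 h(y) = C1 + C2*y^(1 - sqrt(3))


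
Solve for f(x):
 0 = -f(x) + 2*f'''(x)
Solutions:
 f(x) = C3*exp(2^(2/3)*x/2) + (C1*sin(2^(2/3)*sqrt(3)*x/4) + C2*cos(2^(2/3)*sqrt(3)*x/4))*exp(-2^(2/3)*x/4)


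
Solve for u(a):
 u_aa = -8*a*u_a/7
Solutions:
 u(a) = C1 + C2*erf(2*sqrt(7)*a/7)


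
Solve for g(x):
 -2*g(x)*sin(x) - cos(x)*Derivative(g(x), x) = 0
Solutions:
 g(x) = C1*cos(x)^2


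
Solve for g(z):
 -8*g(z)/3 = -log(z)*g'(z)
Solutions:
 g(z) = C1*exp(8*li(z)/3)


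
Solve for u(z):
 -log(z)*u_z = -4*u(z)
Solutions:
 u(z) = C1*exp(4*li(z))


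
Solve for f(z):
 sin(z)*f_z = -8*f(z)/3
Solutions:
 f(z) = C1*(cos(z) + 1)^(4/3)/(cos(z) - 1)^(4/3)


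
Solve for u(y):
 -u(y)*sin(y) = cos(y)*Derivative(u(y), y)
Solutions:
 u(y) = C1*cos(y)


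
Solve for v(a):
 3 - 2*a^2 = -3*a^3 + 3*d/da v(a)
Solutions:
 v(a) = C1 + a^4/4 - 2*a^3/9 + a


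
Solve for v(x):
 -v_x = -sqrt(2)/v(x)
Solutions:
 v(x) = -sqrt(C1 + 2*sqrt(2)*x)
 v(x) = sqrt(C1 + 2*sqrt(2)*x)


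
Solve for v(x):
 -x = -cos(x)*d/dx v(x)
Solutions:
 v(x) = C1 + Integral(x/cos(x), x)


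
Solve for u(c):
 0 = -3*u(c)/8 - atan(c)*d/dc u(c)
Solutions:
 u(c) = C1*exp(-3*Integral(1/atan(c), c)/8)


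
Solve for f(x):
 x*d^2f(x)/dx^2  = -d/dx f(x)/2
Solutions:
 f(x) = C1 + C2*sqrt(x)


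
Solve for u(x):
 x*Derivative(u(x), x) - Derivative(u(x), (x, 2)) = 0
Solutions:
 u(x) = C1 + C2*erfi(sqrt(2)*x/2)


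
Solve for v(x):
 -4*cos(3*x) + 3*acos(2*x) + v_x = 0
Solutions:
 v(x) = C1 - 3*x*acos(2*x) + 3*sqrt(1 - 4*x^2)/2 + 4*sin(3*x)/3


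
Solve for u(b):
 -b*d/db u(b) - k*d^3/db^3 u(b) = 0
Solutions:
 u(b) = C1 + Integral(C2*airyai(b*(-1/k)^(1/3)) + C3*airybi(b*(-1/k)^(1/3)), b)


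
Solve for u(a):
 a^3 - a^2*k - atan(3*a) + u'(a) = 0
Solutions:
 u(a) = C1 - a^4/4 + a^3*k/3 + a*atan(3*a) - log(9*a^2 + 1)/6


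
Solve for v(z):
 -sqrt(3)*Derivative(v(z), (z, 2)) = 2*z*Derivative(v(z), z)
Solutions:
 v(z) = C1 + C2*erf(3^(3/4)*z/3)


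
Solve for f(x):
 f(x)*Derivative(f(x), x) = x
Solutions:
 f(x) = -sqrt(C1 + x^2)
 f(x) = sqrt(C1 + x^2)


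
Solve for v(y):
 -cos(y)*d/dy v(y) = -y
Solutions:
 v(y) = C1 + Integral(y/cos(y), y)


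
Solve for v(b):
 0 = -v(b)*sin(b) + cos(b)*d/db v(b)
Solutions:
 v(b) = C1/cos(b)


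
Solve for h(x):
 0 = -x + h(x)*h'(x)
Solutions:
 h(x) = -sqrt(C1 + x^2)
 h(x) = sqrt(C1 + x^2)


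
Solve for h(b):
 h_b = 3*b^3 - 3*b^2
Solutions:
 h(b) = C1 + 3*b^4/4 - b^3


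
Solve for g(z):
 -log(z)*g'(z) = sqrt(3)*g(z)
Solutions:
 g(z) = C1*exp(-sqrt(3)*li(z))


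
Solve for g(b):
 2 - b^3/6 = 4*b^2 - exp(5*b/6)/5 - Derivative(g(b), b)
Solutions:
 g(b) = C1 + b^4/24 + 4*b^3/3 - 2*b - 6*exp(5*b/6)/25


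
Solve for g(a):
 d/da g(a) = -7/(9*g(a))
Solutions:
 g(a) = -sqrt(C1 - 14*a)/3
 g(a) = sqrt(C1 - 14*a)/3


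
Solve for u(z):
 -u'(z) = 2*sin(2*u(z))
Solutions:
 u(z) = pi - acos((-C1 - exp(8*z))/(C1 - exp(8*z)))/2
 u(z) = acos((-C1 - exp(8*z))/(C1 - exp(8*z)))/2


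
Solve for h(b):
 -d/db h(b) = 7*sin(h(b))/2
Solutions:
 h(b) = -acos((-C1 - exp(7*b))/(C1 - exp(7*b))) + 2*pi
 h(b) = acos((-C1 - exp(7*b))/(C1 - exp(7*b)))


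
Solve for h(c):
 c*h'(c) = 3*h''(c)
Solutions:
 h(c) = C1 + C2*erfi(sqrt(6)*c/6)


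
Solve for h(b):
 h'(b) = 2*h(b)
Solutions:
 h(b) = C1*exp(2*b)


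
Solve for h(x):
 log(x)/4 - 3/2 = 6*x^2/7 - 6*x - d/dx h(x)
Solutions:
 h(x) = C1 + 2*x^3/7 - 3*x^2 - x*log(x)/4 + 7*x/4


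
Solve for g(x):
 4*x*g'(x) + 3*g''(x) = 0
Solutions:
 g(x) = C1 + C2*erf(sqrt(6)*x/3)


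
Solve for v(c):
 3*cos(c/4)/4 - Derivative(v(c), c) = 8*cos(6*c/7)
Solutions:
 v(c) = C1 + 3*sin(c/4) - 28*sin(6*c/7)/3


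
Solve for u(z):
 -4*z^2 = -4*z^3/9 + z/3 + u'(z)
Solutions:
 u(z) = C1 + z^4/9 - 4*z^3/3 - z^2/6


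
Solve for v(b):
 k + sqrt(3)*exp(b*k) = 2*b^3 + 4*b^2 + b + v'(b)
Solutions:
 v(b) = C1 - b^4/2 - 4*b^3/3 - b^2/2 + b*k + sqrt(3)*exp(b*k)/k


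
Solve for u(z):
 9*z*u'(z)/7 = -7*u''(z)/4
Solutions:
 u(z) = C1 + C2*erf(3*sqrt(2)*z/7)


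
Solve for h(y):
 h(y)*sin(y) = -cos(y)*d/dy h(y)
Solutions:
 h(y) = C1*cos(y)


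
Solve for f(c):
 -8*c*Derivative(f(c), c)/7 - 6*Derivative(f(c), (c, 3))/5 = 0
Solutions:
 f(c) = C1 + Integral(C2*airyai(-20^(1/3)*21^(2/3)*c/21) + C3*airybi(-20^(1/3)*21^(2/3)*c/21), c)


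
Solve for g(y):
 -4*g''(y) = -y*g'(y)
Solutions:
 g(y) = C1 + C2*erfi(sqrt(2)*y/4)


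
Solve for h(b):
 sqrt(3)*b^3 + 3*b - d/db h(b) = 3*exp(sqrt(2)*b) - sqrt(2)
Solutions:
 h(b) = C1 + sqrt(3)*b^4/4 + 3*b^2/2 + sqrt(2)*b - 3*sqrt(2)*exp(sqrt(2)*b)/2


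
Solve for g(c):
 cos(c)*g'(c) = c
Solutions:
 g(c) = C1 + Integral(c/cos(c), c)


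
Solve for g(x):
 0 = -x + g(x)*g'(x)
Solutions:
 g(x) = -sqrt(C1 + x^2)
 g(x) = sqrt(C1 + x^2)


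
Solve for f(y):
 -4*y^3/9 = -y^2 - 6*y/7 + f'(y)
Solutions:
 f(y) = C1 - y^4/9 + y^3/3 + 3*y^2/7


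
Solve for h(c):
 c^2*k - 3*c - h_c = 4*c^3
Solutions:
 h(c) = C1 - c^4 + c^3*k/3 - 3*c^2/2


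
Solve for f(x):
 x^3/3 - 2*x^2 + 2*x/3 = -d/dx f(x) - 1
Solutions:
 f(x) = C1 - x^4/12 + 2*x^3/3 - x^2/3 - x


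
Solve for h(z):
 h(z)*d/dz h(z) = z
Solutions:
 h(z) = -sqrt(C1 + z^2)
 h(z) = sqrt(C1 + z^2)


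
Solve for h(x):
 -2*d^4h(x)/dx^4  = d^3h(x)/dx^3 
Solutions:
 h(x) = C1 + C2*x + C3*x^2 + C4*exp(-x/2)


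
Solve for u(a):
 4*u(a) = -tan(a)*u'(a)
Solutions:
 u(a) = C1/sin(a)^4


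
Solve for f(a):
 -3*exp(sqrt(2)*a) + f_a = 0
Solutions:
 f(a) = C1 + 3*sqrt(2)*exp(sqrt(2)*a)/2


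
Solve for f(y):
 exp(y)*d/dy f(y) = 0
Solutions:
 f(y) = C1


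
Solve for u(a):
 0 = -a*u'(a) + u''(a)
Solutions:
 u(a) = C1 + C2*erfi(sqrt(2)*a/2)


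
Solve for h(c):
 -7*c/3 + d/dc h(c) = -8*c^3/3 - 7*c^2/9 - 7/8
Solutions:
 h(c) = C1 - 2*c^4/3 - 7*c^3/27 + 7*c^2/6 - 7*c/8


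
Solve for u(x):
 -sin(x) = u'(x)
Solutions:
 u(x) = C1 + cos(x)


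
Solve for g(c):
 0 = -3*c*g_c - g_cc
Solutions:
 g(c) = C1 + C2*erf(sqrt(6)*c/2)


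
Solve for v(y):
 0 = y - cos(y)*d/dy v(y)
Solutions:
 v(y) = C1 + Integral(y/cos(y), y)


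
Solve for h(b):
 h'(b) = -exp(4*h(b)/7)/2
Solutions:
 h(b) = 7*log(-(1/(C1 + 2*b))^(1/4)) + 7*log(7)/4
 h(b) = 7*log(1/(C1 + 2*b))/4 + 7*log(7)/4
 h(b) = 7*log(-I*(1/(C1 + 2*b))^(1/4)) + 7*log(7)/4
 h(b) = 7*log(I*(1/(C1 + 2*b))^(1/4)) + 7*log(7)/4


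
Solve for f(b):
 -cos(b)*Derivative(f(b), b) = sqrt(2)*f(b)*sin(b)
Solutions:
 f(b) = C1*cos(b)^(sqrt(2))


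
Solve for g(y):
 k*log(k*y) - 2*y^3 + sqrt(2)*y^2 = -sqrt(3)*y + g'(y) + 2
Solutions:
 g(y) = C1 + k*y*log(k*y) - y^4/2 + sqrt(2)*y^3/3 + sqrt(3)*y^2/2 + y*(-k - 2)


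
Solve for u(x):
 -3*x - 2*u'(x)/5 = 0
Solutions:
 u(x) = C1 - 15*x^2/4


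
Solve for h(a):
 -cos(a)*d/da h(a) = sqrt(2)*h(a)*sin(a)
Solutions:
 h(a) = C1*cos(a)^(sqrt(2))


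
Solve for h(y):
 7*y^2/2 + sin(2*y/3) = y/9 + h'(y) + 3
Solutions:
 h(y) = C1 + 7*y^3/6 - y^2/18 - 3*y - 3*cos(2*y/3)/2


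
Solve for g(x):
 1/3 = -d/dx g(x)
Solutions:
 g(x) = C1 - x/3


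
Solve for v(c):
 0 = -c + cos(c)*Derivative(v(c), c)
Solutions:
 v(c) = C1 + Integral(c/cos(c), c)


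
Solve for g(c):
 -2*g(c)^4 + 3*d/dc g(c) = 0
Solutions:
 g(c) = (-1/(C1 + 2*c))^(1/3)
 g(c) = (-1/(C1 + 2*c))^(1/3)*(-1 - sqrt(3)*I)/2
 g(c) = (-1/(C1 + 2*c))^(1/3)*(-1 + sqrt(3)*I)/2


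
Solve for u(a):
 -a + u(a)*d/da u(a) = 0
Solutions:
 u(a) = -sqrt(C1 + a^2)
 u(a) = sqrt(C1 + a^2)


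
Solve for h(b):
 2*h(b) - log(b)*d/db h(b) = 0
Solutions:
 h(b) = C1*exp(2*li(b))


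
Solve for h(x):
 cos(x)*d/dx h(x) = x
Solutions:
 h(x) = C1 + Integral(x/cos(x), x)


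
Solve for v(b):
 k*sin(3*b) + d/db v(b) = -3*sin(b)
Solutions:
 v(b) = C1 + k*cos(3*b)/3 + 3*cos(b)


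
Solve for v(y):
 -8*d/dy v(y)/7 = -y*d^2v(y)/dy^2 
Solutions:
 v(y) = C1 + C2*y^(15/7)


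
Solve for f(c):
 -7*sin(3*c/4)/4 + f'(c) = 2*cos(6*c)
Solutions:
 f(c) = C1 + sin(6*c)/3 - 7*cos(3*c/4)/3


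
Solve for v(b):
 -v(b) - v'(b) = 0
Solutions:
 v(b) = C1*exp(-b)


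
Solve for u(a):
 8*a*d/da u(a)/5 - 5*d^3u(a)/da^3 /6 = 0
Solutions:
 u(a) = C1 + Integral(C2*airyai(2*30^(1/3)*a/5) + C3*airybi(2*30^(1/3)*a/5), a)


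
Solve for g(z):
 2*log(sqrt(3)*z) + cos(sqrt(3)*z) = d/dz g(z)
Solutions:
 g(z) = C1 + 2*z*log(z) - 2*z + z*log(3) + sqrt(3)*sin(sqrt(3)*z)/3


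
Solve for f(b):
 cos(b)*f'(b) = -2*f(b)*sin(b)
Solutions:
 f(b) = C1*cos(b)^2


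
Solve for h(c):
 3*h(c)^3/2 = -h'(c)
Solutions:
 h(c) = -sqrt(-1/(C1 - 3*c))
 h(c) = sqrt(-1/(C1 - 3*c))


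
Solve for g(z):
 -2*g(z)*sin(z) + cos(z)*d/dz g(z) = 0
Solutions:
 g(z) = C1/cos(z)^2


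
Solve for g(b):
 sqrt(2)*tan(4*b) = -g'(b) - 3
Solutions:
 g(b) = C1 - 3*b + sqrt(2)*log(cos(4*b))/4


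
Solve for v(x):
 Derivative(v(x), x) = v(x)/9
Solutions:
 v(x) = C1*exp(x/9)


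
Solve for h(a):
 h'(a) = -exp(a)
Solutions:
 h(a) = C1 - exp(a)


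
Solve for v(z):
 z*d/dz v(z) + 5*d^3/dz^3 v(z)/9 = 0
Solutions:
 v(z) = C1 + Integral(C2*airyai(-15^(2/3)*z/5) + C3*airybi(-15^(2/3)*z/5), z)


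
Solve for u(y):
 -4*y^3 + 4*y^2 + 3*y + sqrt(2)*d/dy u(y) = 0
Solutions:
 u(y) = C1 + sqrt(2)*y^4/2 - 2*sqrt(2)*y^3/3 - 3*sqrt(2)*y^2/4


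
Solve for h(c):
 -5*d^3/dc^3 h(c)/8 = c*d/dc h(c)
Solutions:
 h(c) = C1 + Integral(C2*airyai(-2*5^(2/3)*c/5) + C3*airybi(-2*5^(2/3)*c/5), c)


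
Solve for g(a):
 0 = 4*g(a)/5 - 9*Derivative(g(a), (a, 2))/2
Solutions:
 g(a) = C1*exp(-2*sqrt(10)*a/15) + C2*exp(2*sqrt(10)*a/15)


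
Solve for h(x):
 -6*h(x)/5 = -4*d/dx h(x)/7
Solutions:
 h(x) = C1*exp(21*x/10)


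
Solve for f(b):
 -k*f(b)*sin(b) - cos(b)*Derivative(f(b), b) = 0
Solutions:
 f(b) = C1*exp(k*log(cos(b)))


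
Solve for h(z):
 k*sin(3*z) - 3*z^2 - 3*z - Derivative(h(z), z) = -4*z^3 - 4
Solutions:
 h(z) = C1 - k*cos(3*z)/3 + z^4 - z^3 - 3*z^2/2 + 4*z


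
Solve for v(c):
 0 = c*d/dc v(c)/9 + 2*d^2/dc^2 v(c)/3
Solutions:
 v(c) = C1 + C2*erf(sqrt(3)*c/6)


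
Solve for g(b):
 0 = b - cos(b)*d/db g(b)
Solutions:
 g(b) = C1 + Integral(b/cos(b), b)


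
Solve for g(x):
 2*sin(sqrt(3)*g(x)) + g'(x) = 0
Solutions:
 g(x) = sqrt(3)*(-acos((-exp(2*sqrt(3)*C1) - exp(4*sqrt(3)*x))/(exp(2*sqrt(3)*C1) - exp(4*sqrt(3)*x))) + 2*pi)/3
 g(x) = sqrt(3)*acos((-exp(2*sqrt(3)*C1) - exp(4*sqrt(3)*x))/(exp(2*sqrt(3)*C1) - exp(4*sqrt(3)*x)))/3


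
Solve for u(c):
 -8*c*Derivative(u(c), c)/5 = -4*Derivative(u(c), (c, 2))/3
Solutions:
 u(c) = C1 + C2*erfi(sqrt(15)*c/5)


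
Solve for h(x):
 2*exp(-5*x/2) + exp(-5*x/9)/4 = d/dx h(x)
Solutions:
 h(x) = C1 - 4*exp(-5*x/2)/5 - 9*exp(-5*x/9)/20


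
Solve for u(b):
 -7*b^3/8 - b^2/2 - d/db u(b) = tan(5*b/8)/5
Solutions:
 u(b) = C1 - 7*b^4/32 - b^3/6 + 8*log(cos(5*b/8))/25


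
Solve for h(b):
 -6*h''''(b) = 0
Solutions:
 h(b) = C1 + C2*b + C3*b^2 + C4*b^3


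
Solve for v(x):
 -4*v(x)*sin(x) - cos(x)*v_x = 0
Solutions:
 v(x) = C1*cos(x)^4


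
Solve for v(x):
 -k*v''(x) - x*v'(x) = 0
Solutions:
 v(x) = C1 + C2*sqrt(k)*erf(sqrt(2)*x*sqrt(1/k)/2)


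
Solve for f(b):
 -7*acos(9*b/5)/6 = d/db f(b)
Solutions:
 f(b) = C1 - 7*b*acos(9*b/5)/6 + 7*sqrt(25 - 81*b^2)/54


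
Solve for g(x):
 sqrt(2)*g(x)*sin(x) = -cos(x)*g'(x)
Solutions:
 g(x) = C1*cos(x)^(sqrt(2))


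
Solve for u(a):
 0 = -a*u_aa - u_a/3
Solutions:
 u(a) = C1 + C2*a^(2/3)


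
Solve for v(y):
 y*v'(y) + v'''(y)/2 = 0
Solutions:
 v(y) = C1 + Integral(C2*airyai(-2^(1/3)*y) + C3*airybi(-2^(1/3)*y), y)


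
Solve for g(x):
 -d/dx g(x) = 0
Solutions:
 g(x) = C1


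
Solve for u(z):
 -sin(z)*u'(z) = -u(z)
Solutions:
 u(z) = C1*sqrt(cos(z) - 1)/sqrt(cos(z) + 1)


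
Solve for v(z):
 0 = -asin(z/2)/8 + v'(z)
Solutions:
 v(z) = C1 + z*asin(z/2)/8 + sqrt(4 - z^2)/8


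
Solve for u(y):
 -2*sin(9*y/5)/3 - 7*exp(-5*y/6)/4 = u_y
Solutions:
 u(y) = C1 + 10*cos(9*y/5)/27 + 21*exp(-5*y/6)/10


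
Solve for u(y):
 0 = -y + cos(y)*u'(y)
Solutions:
 u(y) = C1 + Integral(y/cos(y), y)


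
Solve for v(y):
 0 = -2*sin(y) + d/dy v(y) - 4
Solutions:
 v(y) = C1 + 4*y - 2*cos(y)


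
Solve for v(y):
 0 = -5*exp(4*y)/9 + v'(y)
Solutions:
 v(y) = C1 + 5*exp(4*y)/36


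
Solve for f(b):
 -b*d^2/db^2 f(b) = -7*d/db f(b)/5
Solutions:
 f(b) = C1 + C2*b^(12/5)


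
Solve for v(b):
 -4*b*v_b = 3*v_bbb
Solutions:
 v(b) = C1 + Integral(C2*airyai(-6^(2/3)*b/3) + C3*airybi(-6^(2/3)*b/3), b)


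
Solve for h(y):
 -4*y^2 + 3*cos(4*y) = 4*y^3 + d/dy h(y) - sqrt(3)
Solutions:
 h(y) = C1 - y^4 - 4*y^3/3 + sqrt(3)*y + 3*sin(4*y)/4


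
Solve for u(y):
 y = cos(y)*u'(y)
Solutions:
 u(y) = C1 + Integral(y/cos(y), y)


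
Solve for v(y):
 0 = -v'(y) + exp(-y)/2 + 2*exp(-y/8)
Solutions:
 v(y) = C1 - exp(-y)/2 - 16*exp(-y/8)


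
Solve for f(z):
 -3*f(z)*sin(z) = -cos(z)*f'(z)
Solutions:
 f(z) = C1/cos(z)^3


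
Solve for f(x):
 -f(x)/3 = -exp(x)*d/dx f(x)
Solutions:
 f(x) = C1*exp(-exp(-x)/3)


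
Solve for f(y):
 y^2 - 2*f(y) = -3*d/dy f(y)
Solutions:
 f(y) = C1*exp(2*y/3) + y^2/2 + 3*y/2 + 9/4


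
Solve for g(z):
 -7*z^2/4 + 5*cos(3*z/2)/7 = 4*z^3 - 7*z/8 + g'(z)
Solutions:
 g(z) = C1 - z^4 - 7*z^3/12 + 7*z^2/16 + 10*sin(3*z/2)/21


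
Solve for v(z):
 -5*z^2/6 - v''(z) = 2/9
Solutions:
 v(z) = C1 + C2*z - 5*z^4/72 - z^2/9


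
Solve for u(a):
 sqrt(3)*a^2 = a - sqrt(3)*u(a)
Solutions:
 u(a) = a*(-3*a + sqrt(3))/3


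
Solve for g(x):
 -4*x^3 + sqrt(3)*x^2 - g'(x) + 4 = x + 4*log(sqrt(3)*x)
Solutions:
 g(x) = C1 - x^4 + sqrt(3)*x^3/3 - x^2/2 - 4*x*log(x) - x*log(9) + 8*x


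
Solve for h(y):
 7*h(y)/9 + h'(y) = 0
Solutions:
 h(y) = C1*exp(-7*y/9)


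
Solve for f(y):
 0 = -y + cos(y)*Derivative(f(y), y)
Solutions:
 f(y) = C1 + Integral(y/cos(y), y)


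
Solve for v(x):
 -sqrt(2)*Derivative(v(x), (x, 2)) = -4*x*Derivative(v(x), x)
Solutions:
 v(x) = C1 + C2*erfi(2^(1/4)*x)


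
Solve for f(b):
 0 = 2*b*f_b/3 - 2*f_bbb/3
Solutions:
 f(b) = C1 + Integral(C2*airyai(b) + C3*airybi(b), b)


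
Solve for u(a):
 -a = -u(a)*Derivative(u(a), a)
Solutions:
 u(a) = -sqrt(C1 + a^2)
 u(a) = sqrt(C1 + a^2)


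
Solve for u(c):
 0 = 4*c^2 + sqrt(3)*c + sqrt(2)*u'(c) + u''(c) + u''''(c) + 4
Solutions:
 u(c) = C1 + C2*exp(2^(1/6)*3^(1/3)*c*(-2*3^(1/3)/(9 + sqrt(87))^(1/3) + 2^(2/3)*(9 + sqrt(87))^(1/3))/12)*sin(6^(1/6)*c*(6/(9 + sqrt(87))^(1/3) + 6^(2/3)*(9 + sqrt(87))^(1/3))/12) + C3*exp(2^(1/6)*3^(1/3)*c*(-2*3^(1/3)/(9 + sqrt(87))^(1/3) + 2^(2/3)*(9 + sqrt(87))^(1/3))/12)*cos(6^(1/6)*c*(6/(9 + sqrt(87))^(1/3) + 6^(2/3)*(9 + sqrt(87))^(1/3))/12) + C4*exp(-2^(1/6)*3^(1/3)*c*(-2*3^(1/3)/(9 + sqrt(87))^(1/3) + 2^(2/3)*(9 + sqrt(87))^(1/3))/6) - 2*sqrt(2)*c^3/3 - sqrt(6)*c^2/4 + 2*c^2 - 4*sqrt(2)*c + sqrt(3)*c/2


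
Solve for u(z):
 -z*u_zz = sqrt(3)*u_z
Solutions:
 u(z) = C1 + C2*z^(1 - sqrt(3))


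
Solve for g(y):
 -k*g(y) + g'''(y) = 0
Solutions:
 g(y) = C1*exp(k^(1/3)*y) + C2*exp(k^(1/3)*y*(-1 + sqrt(3)*I)/2) + C3*exp(-k^(1/3)*y*(1 + sqrt(3)*I)/2)


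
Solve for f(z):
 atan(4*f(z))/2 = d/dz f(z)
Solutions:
 Integral(1/atan(4*_y), (_y, f(z))) = C1 + z/2


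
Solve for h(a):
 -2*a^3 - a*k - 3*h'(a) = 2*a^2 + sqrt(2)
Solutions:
 h(a) = C1 - a^4/6 - 2*a^3/9 - a^2*k/6 - sqrt(2)*a/3


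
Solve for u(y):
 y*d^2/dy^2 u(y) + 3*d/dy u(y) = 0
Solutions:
 u(y) = C1 + C2/y^2


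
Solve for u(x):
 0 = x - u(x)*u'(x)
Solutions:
 u(x) = -sqrt(C1 + x^2)
 u(x) = sqrt(C1 + x^2)


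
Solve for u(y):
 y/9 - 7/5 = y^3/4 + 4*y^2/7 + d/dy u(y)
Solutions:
 u(y) = C1 - y^4/16 - 4*y^3/21 + y^2/18 - 7*y/5


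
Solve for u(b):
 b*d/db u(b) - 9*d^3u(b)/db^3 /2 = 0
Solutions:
 u(b) = C1 + Integral(C2*airyai(6^(1/3)*b/3) + C3*airybi(6^(1/3)*b/3), b)


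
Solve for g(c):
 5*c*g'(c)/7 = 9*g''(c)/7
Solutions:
 g(c) = C1 + C2*erfi(sqrt(10)*c/6)


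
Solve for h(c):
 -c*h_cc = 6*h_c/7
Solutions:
 h(c) = C1 + C2*c^(1/7)


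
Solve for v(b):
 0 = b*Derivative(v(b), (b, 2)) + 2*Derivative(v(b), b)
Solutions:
 v(b) = C1 + C2/b


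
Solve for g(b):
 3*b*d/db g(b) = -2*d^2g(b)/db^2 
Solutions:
 g(b) = C1 + C2*erf(sqrt(3)*b/2)


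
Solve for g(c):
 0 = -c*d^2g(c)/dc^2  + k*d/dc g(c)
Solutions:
 g(c) = C1 + c^(re(k) + 1)*(C2*sin(log(c)*Abs(im(k))) + C3*cos(log(c)*im(k)))


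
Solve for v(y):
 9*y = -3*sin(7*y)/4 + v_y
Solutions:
 v(y) = C1 + 9*y^2/2 - 3*cos(7*y)/28


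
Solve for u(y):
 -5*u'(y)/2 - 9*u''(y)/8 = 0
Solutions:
 u(y) = C1 + C2*exp(-20*y/9)


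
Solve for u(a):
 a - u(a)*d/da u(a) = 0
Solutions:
 u(a) = -sqrt(C1 + a^2)
 u(a) = sqrt(C1 + a^2)


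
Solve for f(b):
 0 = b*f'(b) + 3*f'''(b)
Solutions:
 f(b) = C1 + Integral(C2*airyai(-3^(2/3)*b/3) + C3*airybi(-3^(2/3)*b/3), b)


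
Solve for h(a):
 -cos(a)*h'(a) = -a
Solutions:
 h(a) = C1 + Integral(a/cos(a), a)


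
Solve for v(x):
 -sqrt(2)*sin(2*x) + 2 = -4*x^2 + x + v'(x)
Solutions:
 v(x) = C1 + 4*x^3/3 - x^2/2 + 2*x + sqrt(2)*cos(2*x)/2


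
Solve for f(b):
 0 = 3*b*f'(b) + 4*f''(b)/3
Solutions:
 f(b) = C1 + C2*erf(3*sqrt(2)*b/4)


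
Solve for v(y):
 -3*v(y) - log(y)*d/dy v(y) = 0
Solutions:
 v(y) = C1*exp(-3*li(y))


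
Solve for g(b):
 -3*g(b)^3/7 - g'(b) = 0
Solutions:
 g(b) = -sqrt(14)*sqrt(-1/(C1 - 3*b))/2
 g(b) = sqrt(14)*sqrt(-1/(C1 - 3*b))/2


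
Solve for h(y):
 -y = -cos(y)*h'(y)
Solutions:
 h(y) = C1 + Integral(y/cos(y), y)


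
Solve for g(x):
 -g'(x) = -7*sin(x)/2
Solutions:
 g(x) = C1 - 7*cos(x)/2


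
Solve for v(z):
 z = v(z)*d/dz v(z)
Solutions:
 v(z) = -sqrt(C1 + z^2)
 v(z) = sqrt(C1 + z^2)


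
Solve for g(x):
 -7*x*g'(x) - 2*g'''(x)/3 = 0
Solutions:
 g(x) = C1 + Integral(C2*airyai(-2^(2/3)*21^(1/3)*x/2) + C3*airybi(-2^(2/3)*21^(1/3)*x/2), x)


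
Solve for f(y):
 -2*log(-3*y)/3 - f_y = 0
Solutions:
 f(y) = C1 - 2*y*log(-y)/3 + 2*y*(1 - log(3))/3


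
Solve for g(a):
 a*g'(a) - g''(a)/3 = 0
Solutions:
 g(a) = C1 + C2*erfi(sqrt(6)*a/2)


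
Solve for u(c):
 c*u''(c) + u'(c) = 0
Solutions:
 u(c) = C1 + C2*log(c)


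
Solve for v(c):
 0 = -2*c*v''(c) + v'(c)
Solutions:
 v(c) = C1 + C2*c^(3/2)


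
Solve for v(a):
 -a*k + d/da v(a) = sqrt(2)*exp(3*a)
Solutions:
 v(a) = C1 + a^2*k/2 + sqrt(2)*exp(3*a)/3


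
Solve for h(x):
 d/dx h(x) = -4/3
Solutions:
 h(x) = C1 - 4*x/3


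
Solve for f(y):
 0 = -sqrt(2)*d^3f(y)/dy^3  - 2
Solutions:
 f(y) = C1 + C2*y + C3*y^2 - sqrt(2)*y^3/6


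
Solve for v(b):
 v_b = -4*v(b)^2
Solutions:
 v(b) = 1/(C1 + 4*b)


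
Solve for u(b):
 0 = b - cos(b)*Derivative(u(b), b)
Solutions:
 u(b) = C1 + Integral(b/cos(b), b)


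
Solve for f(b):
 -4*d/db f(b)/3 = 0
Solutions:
 f(b) = C1


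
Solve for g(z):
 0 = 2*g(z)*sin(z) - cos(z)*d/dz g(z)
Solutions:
 g(z) = C1/cos(z)^2


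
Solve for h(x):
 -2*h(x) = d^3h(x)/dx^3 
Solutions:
 h(x) = C3*exp(-2^(1/3)*x) + (C1*sin(2^(1/3)*sqrt(3)*x/2) + C2*cos(2^(1/3)*sqrt(3)*x/2))*exp(2^(1/3)*x/2)


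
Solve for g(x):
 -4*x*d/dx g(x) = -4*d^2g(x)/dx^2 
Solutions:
 g(x) = C1 + C2*erfi(sqrt(2)*x/2)


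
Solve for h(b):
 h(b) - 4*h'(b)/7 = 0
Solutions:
 h(b) = C1*exp(7*b/4)


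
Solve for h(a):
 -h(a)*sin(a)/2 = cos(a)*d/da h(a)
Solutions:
 h(a) = C1*sqrt(cos(a))


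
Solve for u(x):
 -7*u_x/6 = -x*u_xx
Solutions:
 u(x) = C1 + C2*x^(13/6)


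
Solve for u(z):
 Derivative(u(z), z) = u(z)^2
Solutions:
 u(z) = -1/(C1 + z)


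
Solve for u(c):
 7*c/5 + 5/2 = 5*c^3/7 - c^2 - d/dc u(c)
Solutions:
 u(c) = C1 + 5*c^4/28 - c^3/3 - 7*c^2/10 - 5*c/2


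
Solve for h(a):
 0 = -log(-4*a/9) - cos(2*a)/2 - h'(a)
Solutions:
 h(a) = C1 - a*log(-a) - 2*a*log(2) + a + 2*a*log(3) - sin(2*a)/4


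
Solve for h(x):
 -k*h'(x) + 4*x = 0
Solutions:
 h(x) = C1 + 2*x^2/k


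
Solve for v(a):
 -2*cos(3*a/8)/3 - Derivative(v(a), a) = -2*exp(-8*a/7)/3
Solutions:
 v(a) = C1 - 16*sin(3*a/8)/9 - 7*exp(-8*a/7)/12


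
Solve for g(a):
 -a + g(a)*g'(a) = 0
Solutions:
 g(a) = -sqrt(C1 + a^2)
 g(a) = sqrt(C1 + a^2)


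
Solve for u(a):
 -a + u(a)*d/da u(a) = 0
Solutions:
 u(a) = -sqrt(C1 + a^2)
 u(a) = sqrt(C1 + a^2)


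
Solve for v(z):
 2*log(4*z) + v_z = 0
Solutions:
 v(z) = C1 - 2*z*log(z) - z*log(16) + 2*z


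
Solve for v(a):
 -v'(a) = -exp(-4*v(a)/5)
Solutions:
 v(a) = 5*log(-I*(C1 + 4*a/5)^(1/4))
 v(a) = 5*log(I*(C1 + 4*a/5)^(1/4))
 v(a) = 5*log(-(C1 + 4*a/5)^(1/4))
 v(a) = 5*log(C1 + 4*a/5)/4


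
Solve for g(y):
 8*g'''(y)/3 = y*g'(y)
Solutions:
 g(y) = C1 + Integral(C2*airyai(3^(1/3)*y/2) + C3*airybi(3^(1/3)*y/2), y)


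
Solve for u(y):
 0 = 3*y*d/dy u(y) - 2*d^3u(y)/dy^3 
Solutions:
 u(y) = C1 + Integral(C2*airyai(2^(2/3)*3^(1/3)*y/2) + C3*airybi(2^(2/3)*3^(1/3)*y/2), y)


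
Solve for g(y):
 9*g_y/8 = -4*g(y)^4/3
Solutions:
 g(y) = 3^(2/3)*(1/(C1 + 32*y))^(1/3)
 g(y) = (-3^(2/3) - 3*3^(1/6)*I)*(1/(C1 + 32*y))^(1/3)/2
 g(y) = (-3^(2/3) + 3*3^(1/6)*I)*(1/(C1 + 32*y))^(1/3)/2


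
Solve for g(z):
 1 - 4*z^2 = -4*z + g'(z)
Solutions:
 g(z) = C1 - 4*z^3/3 + 2*z^2 + z


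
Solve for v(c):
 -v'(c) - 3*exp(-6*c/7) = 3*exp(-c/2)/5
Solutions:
 v(c) = C1 + 6*exp(-c/2)/5 + 7*exp(-6*c/7)/2


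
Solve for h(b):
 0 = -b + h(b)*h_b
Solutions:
 h(b) = -sqrt(C1 + b^2)
 h(b) = sqrt(C1 + b^2)


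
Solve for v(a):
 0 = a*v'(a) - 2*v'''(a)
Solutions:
 v(a) = C1 + Integral(C2*airyai(2^(2/3)*a/2) + C3*airybi(2^(2/3)*a/2), a)


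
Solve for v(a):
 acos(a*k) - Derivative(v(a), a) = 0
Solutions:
 v(a) = C1 + Piecewise((a*acos(a*k) - sqrt(-a^2*k^2 + 1)/k, Ne(k, 0)), (pi*a/2, True))


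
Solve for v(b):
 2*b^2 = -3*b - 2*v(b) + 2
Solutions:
 v(b) = -b^2 - 3*b/2 + 1


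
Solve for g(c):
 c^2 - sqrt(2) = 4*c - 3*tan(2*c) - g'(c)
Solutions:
 g(c) = C1 - c^3/3 + 2*c^2 + sqrt(2)*c + 3*log(cos(2*c))/2


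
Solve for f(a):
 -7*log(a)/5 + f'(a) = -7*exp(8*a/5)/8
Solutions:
 f(a) = C1 + 7*a*log(a)/5 - 7*a/5 - 35*exp(8*a/5)/64


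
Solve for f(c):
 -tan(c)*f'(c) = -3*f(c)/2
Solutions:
 f(c) = C1*sin(c)^(3/2)


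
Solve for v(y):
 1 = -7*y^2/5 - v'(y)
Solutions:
 v(y) = C1 - 7*y^3/15 - y


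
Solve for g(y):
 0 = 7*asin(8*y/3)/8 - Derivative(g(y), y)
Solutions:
 g(y) = C1 + 7*y*asin(8*y/3)/8 + 7*sqrt(9 - 64*y^2)/64


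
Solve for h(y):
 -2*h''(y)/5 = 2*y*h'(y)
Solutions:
 h(y) = C1 + C2*erf(sqrt(10)*y/2)


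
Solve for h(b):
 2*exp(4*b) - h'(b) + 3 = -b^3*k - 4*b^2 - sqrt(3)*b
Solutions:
 h(b) = C1 + b^4*k/4 + 4*b^3/3 + sqrt(3)*b^2/2 + 3*b + exp(4*b)/2


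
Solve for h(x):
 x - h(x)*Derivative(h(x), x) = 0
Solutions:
 h(x) = -sqrt(C1 + x^2)
 h(x) = sqrt(C1 + x^2)


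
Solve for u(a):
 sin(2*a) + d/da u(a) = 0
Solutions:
 u(a) = C1 + cos(2*a)/2


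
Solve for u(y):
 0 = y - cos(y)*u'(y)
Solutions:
 u(y) = C1 + Integral(y/cos(y), y)


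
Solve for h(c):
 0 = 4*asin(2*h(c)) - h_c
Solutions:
 Integral(1/asin(2*_y), (_y, h(c))) = C1 + 4*c


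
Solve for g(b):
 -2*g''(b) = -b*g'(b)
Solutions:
 g(b) = C1 + C2*erfi(b/2)


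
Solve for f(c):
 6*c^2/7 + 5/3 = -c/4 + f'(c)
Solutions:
 f(c) = C1 + 2*c^3/7 + c^2/8 + 5*c/3


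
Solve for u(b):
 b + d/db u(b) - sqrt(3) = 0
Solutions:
 u(b) = C1 - b^2/2 + sqrt(3)*b


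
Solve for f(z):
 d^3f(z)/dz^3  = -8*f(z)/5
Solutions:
 f(z) = C3*exp(-2*5^(2/3)*z/5) + (C1*sin(sqrt(3)*5^(2/3)*z/5) + C2*cos(sqrt(3)*5^(2/3)*z/5))*exp(5^(2/3)*z/5)


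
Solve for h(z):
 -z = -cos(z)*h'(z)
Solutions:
 h(z) = C1 + Integral(z/cos(z), z)


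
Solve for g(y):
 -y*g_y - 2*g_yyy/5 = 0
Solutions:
 g(y) = C1 + Integral(C2*airyai(-2^(2/3)*5^(1/3)*y/2) + C3*airybi(-2^(2/3)*5^(1/3)*y/2), y)


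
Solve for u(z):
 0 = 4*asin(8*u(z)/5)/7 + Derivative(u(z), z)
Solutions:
 Integral(1/asin(8*_y/5), (_y, u(z))) = C1 - 4*z/7


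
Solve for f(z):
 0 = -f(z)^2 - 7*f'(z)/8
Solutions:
 f(z) = 7/(C1 + 8*z)


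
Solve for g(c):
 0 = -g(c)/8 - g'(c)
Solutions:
 g(c) = C1*exp(-c/8)


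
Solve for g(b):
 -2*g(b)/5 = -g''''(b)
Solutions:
 g(b) = C1*exp(-2^(1/4)*5^(3/4)*b/5) + C2*exp(2^(1/4)*5^(3/4)*b/5) + C3*sin(2^(1/4)*5^(3/4)*b/5) + C4*cos(2^(1/4)*5^(3/4)*b/5)


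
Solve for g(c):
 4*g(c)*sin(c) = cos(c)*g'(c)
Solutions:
 g(c) = C1/cos(c)^4


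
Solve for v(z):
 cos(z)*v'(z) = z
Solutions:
 v(z) = C1 + Integral(z/cos(z), z)


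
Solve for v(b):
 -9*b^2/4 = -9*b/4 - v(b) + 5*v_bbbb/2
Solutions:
 v(b) = C1*exp(-2^(1/4)*5^(3/4)*b/5) + C2*exp(2^(1/4)*5^(3/4)*b/5) + C3*sin(2^(1/4)*5^(3/4)*b/5) + C4*cos(2^(1/4)*5^(3/4)*b/5) + 9*b^2/4 - 9*b/4


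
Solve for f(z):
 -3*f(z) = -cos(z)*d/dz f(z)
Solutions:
 f(z) = C1*(sin(z) + 1)^(3/2)/(sin(z) - 1)^(3/2)


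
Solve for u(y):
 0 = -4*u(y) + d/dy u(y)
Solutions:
 u(y) = C1*exp(4*y)


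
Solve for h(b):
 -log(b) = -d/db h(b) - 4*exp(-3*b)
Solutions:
 h(b) = C1 + b*log(b) - b + 4*exp(-3*b)/3


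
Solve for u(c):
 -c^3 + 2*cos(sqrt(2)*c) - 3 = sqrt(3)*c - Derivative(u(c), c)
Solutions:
 u(c) = C1 + c^4/4 + sqrt(3)*c^2/2 + 3*c - sqrt(2)*sin(sqrt(2)*c)


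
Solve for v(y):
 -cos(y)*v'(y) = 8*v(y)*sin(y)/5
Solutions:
 v(y) = C1*cos(y)^(8/5)


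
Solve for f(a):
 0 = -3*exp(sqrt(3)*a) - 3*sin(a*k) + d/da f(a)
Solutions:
 f(a) = C1 + sqrt(3)*exp(sqrt(3)*a) - 3*cos(a*k)/k


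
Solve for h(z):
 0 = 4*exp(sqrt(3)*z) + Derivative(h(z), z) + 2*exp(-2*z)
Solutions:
 h(z) = C1 - 4*sqrt(3)*exp(sqrt(3)*z)/3 + exp(-2*z)


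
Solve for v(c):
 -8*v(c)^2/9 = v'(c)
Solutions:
 v(c) = 9/(C1 + 8*c)


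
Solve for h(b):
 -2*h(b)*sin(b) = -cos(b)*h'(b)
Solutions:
 h(b) = C1/cos(b)^2


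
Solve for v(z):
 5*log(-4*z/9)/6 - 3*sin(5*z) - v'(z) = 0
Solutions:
 v(z) = C1 + 5*z*log(-z)/6 - 5*z*log(3)/3 - 5*z/6 + 5*z*log(2)/3 + 3*cos(5*z)/5


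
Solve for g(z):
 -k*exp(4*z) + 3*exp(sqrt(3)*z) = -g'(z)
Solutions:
 g(z) = C1 + k*exp(4*z)/4 - sqrt(3)*exp(sqrt(3)*z)


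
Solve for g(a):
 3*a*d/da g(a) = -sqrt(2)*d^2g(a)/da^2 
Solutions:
 g(a) = C1 + C2*erf(2^(1/4)*sqrt(3)*a/2)


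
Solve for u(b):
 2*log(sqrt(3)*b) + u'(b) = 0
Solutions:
 u(b) = C1 - 2*b*log(b) - b*log(3) + 2*b


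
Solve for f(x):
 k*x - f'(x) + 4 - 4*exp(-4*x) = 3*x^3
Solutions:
 f(x) = C1 + k*x^2/2 - 3*x^4/4 + 4*x + exp(-4*x)


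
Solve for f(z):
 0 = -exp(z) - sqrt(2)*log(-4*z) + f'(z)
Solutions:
 f(z) = C1 + sqrt(2)*z*log(-z) + sqrt(2)*z*(-1 + 2*log(2)) + exp(z)


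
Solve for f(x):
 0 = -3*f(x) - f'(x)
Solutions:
 f(x) = C1*exp(-3*x)


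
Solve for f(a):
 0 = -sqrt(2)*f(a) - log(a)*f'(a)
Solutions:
 f(a) = C1*exp(-sqrt(2)*li(a))


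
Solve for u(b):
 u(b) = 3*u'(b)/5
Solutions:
 u(b) = C1*exp(5*b/3)


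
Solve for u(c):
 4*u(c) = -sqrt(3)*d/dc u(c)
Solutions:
 u(c) = C1*exp(-4*sqrt(3)*c/3)


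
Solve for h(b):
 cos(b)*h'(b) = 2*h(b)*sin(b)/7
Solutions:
 h(b) = C1/cos(b)^(2/7)


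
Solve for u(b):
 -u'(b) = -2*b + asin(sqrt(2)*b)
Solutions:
 u(b) = C1 + b^2 - b*asin(sqrt(2)*b) - sqrt(2)*sqrt(1 - 2*b^2)/2


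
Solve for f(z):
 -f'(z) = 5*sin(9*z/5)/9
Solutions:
 f(z) = C1 + 25*cos(9*z/5)/81


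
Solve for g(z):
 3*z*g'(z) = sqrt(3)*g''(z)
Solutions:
 g(z) = C1 + C2*erfi(sqrt(2)*3^(1/4)*z/2)


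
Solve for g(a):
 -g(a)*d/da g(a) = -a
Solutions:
 g(a) = -sqrt(C1 + a^2)
 g(a) = sqrt(C1 + a^2)


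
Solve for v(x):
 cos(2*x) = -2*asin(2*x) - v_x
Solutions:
 v(x) = C1 - 2*x*asin(2*x) - sqrt(1 - 4*x^2) - sin(2*x)/2


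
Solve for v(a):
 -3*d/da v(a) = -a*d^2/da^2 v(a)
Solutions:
 v(a) = C1 + C2*a^4


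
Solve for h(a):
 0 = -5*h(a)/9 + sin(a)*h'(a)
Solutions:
 h(a) = C1*(cos(a) - 1)^(5/18)/(cos(a) + 1)^(5/18)


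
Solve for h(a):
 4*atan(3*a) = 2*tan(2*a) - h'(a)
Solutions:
 h(a) = C1 - 4*a*atan(3*a) + 2*log(9*a^2 + 1)/3 - log(cos(2*a))


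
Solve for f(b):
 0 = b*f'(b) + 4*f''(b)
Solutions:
 f(b) = C1 + C2*erf(sqrt(2)*b/4)


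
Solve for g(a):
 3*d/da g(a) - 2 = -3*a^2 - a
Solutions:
 g(a) = C1 - a^3/3 - a^2/6 + 2*a/3


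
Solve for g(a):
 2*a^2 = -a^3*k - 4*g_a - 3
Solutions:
 g(a) = C1 - a^4*k/16 - a^3/6 - 3*a/4


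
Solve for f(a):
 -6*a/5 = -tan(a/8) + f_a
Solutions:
 f(a) = C1 - 3*a^2/5 - 8*log(cos(a/8))


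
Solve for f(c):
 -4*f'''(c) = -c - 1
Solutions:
 f(c) = C1 + C2*c + C3*c^2 + c^4/96 + c^3/24


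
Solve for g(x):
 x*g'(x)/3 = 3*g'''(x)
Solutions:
 g(x) = C1 + Integral(C2*airyai(3^(1/3)*x/3) + C3*airybi(3^(1/3)*x/3), x)


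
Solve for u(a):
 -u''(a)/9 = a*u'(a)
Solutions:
 u(a) = C1 + C2*erf(3*sqrt(2)*a/2)


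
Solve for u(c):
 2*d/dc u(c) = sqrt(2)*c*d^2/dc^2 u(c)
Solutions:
 u(c) = C1 + C2*c^(1 + sqrt(2))


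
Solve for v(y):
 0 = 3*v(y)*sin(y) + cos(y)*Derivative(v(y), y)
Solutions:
 v(y) = C1*cos(y)^3


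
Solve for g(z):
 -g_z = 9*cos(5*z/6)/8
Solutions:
 g(z) = C1 - 27*sin(5*z/6)/20


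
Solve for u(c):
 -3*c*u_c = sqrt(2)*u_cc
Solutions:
 u(c) = C1 + C2*erf(2^(1/4)*sqrt(3)*c/2)


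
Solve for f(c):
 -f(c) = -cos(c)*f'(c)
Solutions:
 f(c) = C1*sqrt(sin(c) + 1)/sqrt(sin(c) - 1)


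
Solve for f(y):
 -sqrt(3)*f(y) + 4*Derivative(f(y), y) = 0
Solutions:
 f(y) = C1*exp(sqrt(3)*y/4)


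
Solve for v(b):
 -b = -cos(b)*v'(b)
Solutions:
 v(b) = C1 + Integral(b/cos(b), b)


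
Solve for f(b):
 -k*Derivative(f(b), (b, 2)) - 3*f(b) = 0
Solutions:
 f(b) = C1*exp(-sqrt(3)*b*sqrt(-1/k)) + C2*exp(sqrt(3)*b*sqrt(-1/k))


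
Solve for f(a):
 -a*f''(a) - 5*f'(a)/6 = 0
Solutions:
 f(a) = C1 + C2*a^(1/6)


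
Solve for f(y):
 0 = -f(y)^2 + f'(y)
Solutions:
 f(y) = -1/(C1 + y)


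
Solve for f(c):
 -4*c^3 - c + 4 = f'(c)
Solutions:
 f(c) = C1 - c^4 - c^2/2 + 4*c


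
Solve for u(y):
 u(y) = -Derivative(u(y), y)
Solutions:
 u(y) = C1*exp(-y)


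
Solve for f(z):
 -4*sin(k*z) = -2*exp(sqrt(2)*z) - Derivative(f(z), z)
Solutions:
 f(z) = C1 - sqrt(2)*exp(sqrt(2)*z) - 4*cos(k*z)/k


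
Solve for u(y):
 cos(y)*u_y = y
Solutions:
 u(y) = C1 + Integral(y/cos(y), y)


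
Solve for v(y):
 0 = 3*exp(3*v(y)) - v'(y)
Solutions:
 v(y) = log(-1/(C1 + 9*y))/3
 v(y) = log((-1/(C1 + 3*y))^(1/3)*(-3^(2/3) - 3*3^(1/6)*I)/6)
 v(y) = log((-1/(C1 + 3*y))^(1/3)*(-3^(2/3) + 3*3^(1/6)*I)/6)


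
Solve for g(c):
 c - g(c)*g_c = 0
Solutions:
 g(c) = -sqrt(C1 + c^2)
 g(c) = sqrt(C1 + c^2)


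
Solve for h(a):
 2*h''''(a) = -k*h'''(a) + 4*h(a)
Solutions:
 h(a) = C1*exp(a*(-3*k - sqrt(3)*sqrt(3*k^2 + 8*6^(1/3)*(-9*k^2 + sqrt(3)*sqrt(27*k^4 + 8192))^(1/3) - 128*6^(2/3)/(-9*k^2 + sqrt(3)*sqrt(27*k^4 + 8192))^(1/3)) + sqrt(6)*sqrt(3*sqrt(3)*k^3/sqrt(3*k^2 + 8*6^(1/3)*(-9*k^2 + sqrt(3)*sqrt(27*k^4 + 8192))^(1/3) - 128*6^(2/3)/(-9*k^2 + sqrt(3)*sqrt(27*k^4 + 8192))^(1/3)) + 3*k^2 - 4*6^(1/3)*(-9*k^2 + sqrt(3)*sqrt(27*k^4 + 8192))^(1/3) + 64*6^(2/3)/(-9*k^2 + sqrt(3)*sqrt(27*k^4 + 8192))^(1/3)))/24) + C2*exp(a*(-3*k + sqrt(3)*sqrt(3*k^2 + 8*6^(1/3)*(-9*k^2 + sqrt(3)*sqrt(27*k^4 + 8192))^(1/3) - 128*6^(2/3)/(-9*k^2 + sqrt(3)*sqrt(27*k^4 + 8192))^(1/3)) - sqrt(6)*sqrt(-3*sqrt(3)*k^3/sqrt(3*k^2 + 8*6^(1/3)*(-9*k^2 + sqrt(3)*sqrt(27*k^4 + 8192))^(1/3) - 128*6^(2/3)/(-9*k^2 + sqrt(3)*sqrt(27*k^4 + 8192))^(1/3)) + 3*k^2 - 4*6^(1/3)*(-9*k^2 + sqrt(3)*sqrt(27*k^4 + 8192))^(1/3) + 64*6^(2/3)/(-9*k^2 + sqrt(3)*sqrt(27*k^4 + 8192))^(1/3)))/24) + C3*exp(a*(-3*k + sqrt(3)*sqrt(3*k^2 + 8*6^(1/3)*(-9*k^2 + sqrt(3)*sqrt(27*k^4 + 8192))^(1/3) - 128*6^(2/3)/(-9*k^2 + sqrt(3)*sqrt(27*k^4 + 8192))^(1/3)) + sqrt(6)*sqrt(-3*sqrt(3)*k^3/sqrt(3*k^2 + 8*6^(1/3)*(-9*k^2 + sqrt(3)*sqrt(27*k^4 + 8192))^(1/3) - 128*6^(2/3)/(-9*k^2 + sqrt(3)*sqrt(27*k^4 + 8192))^(1/3)) + 3*k^2 - 4*6^(1/3)*(-9*k^2 + sqrt(3)*sqrt(27*k^4 + 8192))^(1/3) + 64*6^(2/3)/(-9*k^2 + sqrt(3)*sqrt(27*k^4 + 8192))^(1/3)))/24) + C4*exp(-a*(3*k + sqrt(3)*sqrt(3*k^2 + 8*6^(1/3)*(-9*k^2 + sqrt(3)*sqrt(27*k^4 + 8192))^(1/3) - 128*6^(2/3)/(-9*k^2 + sqrt(3)*sqrt(27*k^4 + 8192))^(1/3)) + sqrt(6)*sqrt(3*sqrt(3)*k^3/sqrt(3*k^2 + 8*6^(1/3)*(-9*k^2 + sqrt(3)*sqrt(27*k^4 + 8192))^(1/3) - 128*6^(2/3)/(-9*k^2 + sqrt(3)*sqrt(27*k^4 + 8192))^(1/3)) + 3*k^2 - 4*6^(1/3)*(-9*k^2 + sqrt(3)*sqrt(27*k^4 + 8192))^(1/3) + 64*6^(2/3)/(-9*k^2 + sqrt(3)*sqrt(27*k^4 + 8192))^(1/3)))/24)


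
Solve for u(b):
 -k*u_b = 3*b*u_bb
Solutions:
 u(b) = C1 + b^(1 - re(k)/3)*(C2*sin(log(b)*Abs(im(k))/3) + C3*cos(log(b)*im(k)/3))


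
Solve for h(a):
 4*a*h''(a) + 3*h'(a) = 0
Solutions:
 h(a) = C1 + C2*a^(1/4)


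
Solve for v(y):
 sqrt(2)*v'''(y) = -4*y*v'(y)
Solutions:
 v(y) = C1 + Integral(C2*airyai(-sqrt(2)*y) + C3*airybi(-sqrt(2)*y), y)


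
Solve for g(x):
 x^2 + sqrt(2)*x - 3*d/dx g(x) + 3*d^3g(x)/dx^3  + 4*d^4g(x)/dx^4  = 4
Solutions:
 g(x) = C1 + C2*exp(-x*((4*sqrt(33) + 23)^(-1/3) + 2 + (4*sqrt(33) + 23)^(1/3))/8)*sin(sqrt(3)*x*(-(4*sqrt(33) + 23)^(1/3) + (4*sqrt(33) + 23)^(-1/3))/8) + C3*exp(-x*((4*sqrt(33) + 23)^(-1/3) + 2 + (4*sqrt(33) + 23)^(1/3))/8)*cos(sqrt(3)*x*(-(4*sqrt(33) + 23)^(1/3) + (4*sqrt(33) + 23)^(-1/3))/8) + C4*exp(x*(-1 + (4*sqrt(33) + 23)^(-1/3) + (4*sqrt(33) + 23)^(1/3))/4) + x^3/9 + sqrt(2)*x^2/6 - 2*x/3
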